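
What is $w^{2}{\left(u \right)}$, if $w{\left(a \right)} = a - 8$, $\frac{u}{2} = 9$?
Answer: $100$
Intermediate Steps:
$u = 18$ ($u = 2 \cdot 9 = 18$)
$w{\left(a \right)} = -8 + a$
$w^{2}{\left(u \right)} = \left(-8 + 18\right)^{2} = 10^{2} = 100$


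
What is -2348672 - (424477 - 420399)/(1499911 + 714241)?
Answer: -2600158405111/1107076 ≈ -2.3487e+6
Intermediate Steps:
-2348672 - (424477 - 420399)/(1499911 + 714241) = -2348672 - 4078/2214152 = -2348672 - 1*2039/1107076 = -2348672 - 2039/1107076 = -2600158405111/1107076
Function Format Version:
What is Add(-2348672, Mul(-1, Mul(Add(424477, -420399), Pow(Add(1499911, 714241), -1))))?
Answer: Rational(-2600158405111, 1107076) ≈ -2.3487e+6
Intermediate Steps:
Add(-2348672, Mul(-1, Mul(Add(424477, -420399), Pow(Add(1499911, 714241), -1)))) = Add(-2348672, Mul(-1, Mul(4078, Pow(2214152, -1)))) = Add(-2348672, Mul(-1, Mul(4078, Rational(1, 2214152)))) = Add(-2348672, Mul(-1, Rational(2039, 1107076))) = Add(-2348672, Rational(-2039, 1107076)) = Rational(-2600158405111, 1107076)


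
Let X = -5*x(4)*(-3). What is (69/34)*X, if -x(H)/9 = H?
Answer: -18630/17 ≈ -1095.9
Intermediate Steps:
x(H) = -9*H
X = -540 (X = -(-45)*4*(-3) = -5*(-36)*(-3) = 180*(-3) = -540)
(69/34)*X = (69/34)*(-540) = -18630/17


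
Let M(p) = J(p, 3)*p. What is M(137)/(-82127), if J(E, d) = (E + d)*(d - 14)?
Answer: 210980/82127 ≈ 2.5689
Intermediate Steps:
J(E, d) = (-14 + d)*(E + d) (J(E, d) = (E + d)*(-14 + d) = (-14 + d)*(E + d))
M(p) = p*(-33 - 11*p) (M(p) = (3² - 14*p - 14*3 + p*3)*p = (9 - 14*p - 42 + 3*p)*p = (-33 - 11*p)*p = p*(-33 - 11*p))
M(137)/(-82127) = -11*137*(3 + 137)/(-82127) = -11*137*140*(-1/82127) = -210980*(-1/82127) = 210980/82127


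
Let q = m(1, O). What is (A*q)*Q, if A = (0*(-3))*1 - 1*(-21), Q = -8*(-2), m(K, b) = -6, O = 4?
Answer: -2016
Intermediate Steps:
Q = 16
q = -6
A = 21 (A = 0*1 + 21 = 0 + 21 = 21)
(A*q)*Q = (21*(-6))*16 = -126*16 = -2016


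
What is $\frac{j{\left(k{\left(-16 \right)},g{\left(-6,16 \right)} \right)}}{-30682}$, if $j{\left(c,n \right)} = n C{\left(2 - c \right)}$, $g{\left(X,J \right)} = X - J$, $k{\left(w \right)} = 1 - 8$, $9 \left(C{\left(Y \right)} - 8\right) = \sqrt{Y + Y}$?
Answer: $\frac{88}{15341} + \frac{11 \sqrt{2}}{46023} \approx 0.0060743$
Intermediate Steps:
$C{\left(Y \right)} = 8 + \frac{\sqrt{2} \sqrt{Y}}{9}$ ($C{\left(Y \right)} = 8 + \frac{\sqrt{Y + Y}}{9} = 8 + \frac{\sqrt{2 Y}}{9} = 8 + \frac{\sqrt{2} \sqrt{Y}}{9}$)
$k{\left(w \right)} = -7$ ($k{\left(w \right)} = 1 - 8 = -7$)
$j{\left(c,n \right)} = n \left(8 + \frac{\sqrt{2} \sqrt{2 - c}}{9}\right)$
$\frac{j{\left(k{\left(-16 \right)},g{\left(-6,16 \right)} \right)}}{-30682} = \frac{\frac{1}{9} \left(-6 - 16\right) \left(72 + \sqrt{4 - -14}\right)}{-30682} = \frac{\left(-6 - 16\right) \left(72 + \sqrt{4 + 14}\right)}{9} \left(- \frac{1}{30682}\right) = \frac{1}{9} \left(-22\right) \left(72 + \sqrt{18}\right) \left(- \frac{1}{30682}\right) = \frac{1}{9} \left(-22\right) \left(72 + 3 \sqrt{2}\right) \left(- \frac{1}{30682}\right) = \left(-176 - \frac{22 \sqrt{2}}{3}\right) \left(- \frac{1}{30682}\right) = \frac{88}{15341} + \frac{11 \sqrt{2}}{46023}$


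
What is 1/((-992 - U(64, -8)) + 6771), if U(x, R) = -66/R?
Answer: 4/23083 ≈ 0.00017329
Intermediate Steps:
1/((-992 - U(64, -8)) + 6771) = 1/((-992 - (-66)/(-8)) + 6771) = 1/((-992 - (-66)*(-1)/8) + 6771) = 1/((-992 - 1*33/4) + 6771) = 1/((-992 - 33/4) + 6771) = 1/(-4001/4 + 6771) = 1/(23083/4) = 4/23083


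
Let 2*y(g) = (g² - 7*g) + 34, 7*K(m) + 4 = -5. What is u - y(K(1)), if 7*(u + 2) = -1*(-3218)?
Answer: 21334/49 ≈ 435.39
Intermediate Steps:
K(m) = -9/7 (K(m) = -4/7 + (⅐)*(-5) = -4/7 - 5/7 = -9/7)
u = 3204/7 (u = -2 + (-1*(-3218))/7 = -2 + (⅐)*3218 = -2 + 3218/7 = 3204/7 ≈ 457.71)
y(g) = 17 + g²/2 - 7*g/2 (y(g) = ((g² - 7*g) + 34)/2 = (34 + g² - 7*g)/2 = 17 + g²/2 - 7*g/2)
u - y(K(1)) = 3204/7 - (17 + (-9/7)²/2 - 7/2*(-9/7)) = 3204/7 - (17 + (½)*(81/49) + 9/2) = 3204/7 - (17 + 81/98 + 9/2) = 3204/7 - 1*1094/49 = 3204/7 - 1094/49 = 21334/49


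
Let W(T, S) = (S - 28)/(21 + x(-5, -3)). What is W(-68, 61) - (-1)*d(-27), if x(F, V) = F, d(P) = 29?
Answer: 497/16 ≈ 31.063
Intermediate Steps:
W(T, S) = -7/4 + S/16 (W(T, S) = (S - 28)/(21 - 5) = (-28 + S)/16 = (-28 + S)*(1/16) = -7/4 + S/16)
W(-68, 61) - (-1)*d(-27) = (-7/4 + (1/16)*61) - (-1)*29 = (-7/4 + 61/16) - 1*(-29) = 33/16 + 29 = 497/16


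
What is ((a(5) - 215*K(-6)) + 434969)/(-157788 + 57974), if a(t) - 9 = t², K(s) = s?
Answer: -3051/698 ≈ -4.3711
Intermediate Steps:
a(t) = 9 + t²
((a(5) - 215*K(-6)) + 434969)/(-157788 + 57974) = (((9 + 5²) - 215*(-6)) + 434969)/(-157788 + 57974) = (((9 + 25) + 1290) + 434969)/(-99814) = ((34 + 1290) + 434969)*(-1/99814) = (1324 + 434969)*(-1/99814) = 436293*(-1/99814) = -3051/698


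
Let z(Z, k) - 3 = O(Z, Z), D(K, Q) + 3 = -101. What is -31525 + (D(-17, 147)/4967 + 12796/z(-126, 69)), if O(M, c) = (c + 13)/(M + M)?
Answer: -120055624487/4316323 ≈ -27814.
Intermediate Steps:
O(M, c) = (13 + c)/(2*M) (O(M, c) = (13 + c)/((2*M)) = (13 + c)*(1/(2*M)) = (13 + c)/(2*M))
D(K, Q) = -104 (D(K, Q) = -3 - 101 = -104)
z(Z, k) = 3 + (13 + Z)/(2*Z)
-31525 + (D(-17, 147)/4967 + 12796/z(-126, 69)) = -31525 + (-104/4967 + 12796/(((½)*(13 + 7*(-126))/(-126)))) = -31525 + (-104*1/4967 + 12796/(((½)*(-1/126)*(13 - 882)))) = -31525 + (-104/4967 + 12796/(((½)*(-1/126)*(-869)))) = -31525 + (-104/4967 + 12796/(869/252)) = -31525 + (-104/4967 + 12796*(252/869)) = -31525 + (-104/4967 + 3224592/869) = -31525 + 16016458088/4316323 = -120055624487/4316323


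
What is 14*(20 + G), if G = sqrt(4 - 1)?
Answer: 280 + 14*sqrt(3) ≈ 304.25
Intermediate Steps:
G = sqrt(3) ≈ 1.7320
14*(20 + G) = 14*(20 + sqrt(3)) = 280 + 14*sqrt(3)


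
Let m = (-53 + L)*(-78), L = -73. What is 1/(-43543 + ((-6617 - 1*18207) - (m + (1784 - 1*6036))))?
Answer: -1/73943 ≈ -1.3524e-5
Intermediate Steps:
m = 9828 (m = (-53 - 73)*(-78) = -126*(-78) = 9828)
1/(-43543 + ((-6617 - 1*18207) - (m + (1784 - 1*6036)))) = 1/(-43543 + ((-6617 - 1*18207) - (9828 + (1784 - 1*6036)))) = 1/(-43543 + ((-6617 - 18207) - (9828 + (1784 - 6036)))) = 1/(-43543 + (-24824 - (9828 - 4252))) = 1/(-43543 + (-24824 - 1*5576)) = 1/(-43543 + (-24824 - 5576)) = 1/(-43543 - 30400) = 1/(-73943) = -1/73943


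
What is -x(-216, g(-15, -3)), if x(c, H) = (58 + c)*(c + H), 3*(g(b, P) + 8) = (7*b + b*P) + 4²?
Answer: -113128/3 ≈ -37709.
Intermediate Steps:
g(b, P) = -8/3 + 7*b/3 + P*b/3 (g(b, P) = -8 + ((7*b + b*P) + 4²)/3 = -8 + ((7*b + P*b) + 16)/3 = -8 + (16 + 7*b + P*b)/3 = -8 + (16/3 + 7*b/3 + P*b/3) = -8/3 + 7*b/3 + P*b/3)
x(c, H) = (58 + c)*(H + c)
-x(-216, g(-15, -3)) = -((-216)² + 58*(-8/3 + (7/3)*(-15) + (⅓)*(-3)*(-15)) + 58*(-216) + (-8/3 + (7/3)*(-15) + (⅓)*(-3)*(-15))*(-216)) = -(46656 + 58*(-8/3 - 35 + 15) - 12528 + (-8/3 - 35 + 15)*(-216)) = -(46656 + 58*(-68/3) - 12528 - 68/3*(-216)) = -(46656 - 3944/3 - 12528 + 4896) = -1*113128/3 = -113128/3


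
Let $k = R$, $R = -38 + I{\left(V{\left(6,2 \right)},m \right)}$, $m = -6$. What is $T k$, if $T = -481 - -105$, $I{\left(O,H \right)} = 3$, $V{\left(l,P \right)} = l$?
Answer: $13160$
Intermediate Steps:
$T = -376$ ($T = -481 + 105 = -376$)
$R = -35$ ($R = -38 + 3 = -35$)
$k = -35$
$T k = \left(-376\right) \left(-35\right) = 13160$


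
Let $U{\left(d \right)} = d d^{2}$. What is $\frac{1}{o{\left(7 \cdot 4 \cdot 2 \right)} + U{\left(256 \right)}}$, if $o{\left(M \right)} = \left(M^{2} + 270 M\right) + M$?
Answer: $\frac{1}{16795528} \approx 5.954 \cdot 10^{-8}$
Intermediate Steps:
$U{\left(d \right)} = d^{3}$
$o{\left(M \right)} = M^{2} + 271 M$
$\frac{1}{o{\left(7 \cdot 4 \cdot 2 \right)} + U{\left(256 \right)}} = \frac{1}{7 \cdot 4 \cdot 2 \left(271 + 7 \cdot 4 \cdot 2\right) + 256^{3}} = \frac{1}{28 \cdot 2 \left(271 + 28 \cdot 2\right) + 16777216} = \frac{1}{56 \left(271 + 56\right) + 16777216} = \frac{1}{56 \cdot 327 + 16777216} = \frac{1}{18312 + 16777216} = \frac{1}{16795528}$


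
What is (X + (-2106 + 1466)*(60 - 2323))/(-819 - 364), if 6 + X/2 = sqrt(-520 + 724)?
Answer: -1448308/1183 - 4*sqrt(51)/1183 ≈ -1224.3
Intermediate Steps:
X = -12 + 4*sqrt(51) (X = -12 + 2*sqrt(-520 + 724) = -12 + 2*sqrt(204) = -12 + 2*(2*sqrt(51)) = -12 + 4*sqrt(51) ≈ 16.566)
(X + (-2106 + 1466)*(60 - 2323))/(-819 - 364) = ((-12 + 4*sqrt(51)) + (-2106 + 1466)*(60 - 2323))/(-819 - 364) = ((-12 + 4*sqrt(51)) - 640*(-2263))/(-1183) = ((-12 + 4*sqrt(51)) + 1448320)*(-1/1183) = (1448308 + 4*sqrt(51))*(-1/1183) = -1448308/1183 - 4*sqrt(51)/1183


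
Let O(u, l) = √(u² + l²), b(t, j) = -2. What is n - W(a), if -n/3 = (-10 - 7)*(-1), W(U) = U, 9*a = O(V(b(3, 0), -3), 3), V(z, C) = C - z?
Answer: -51 - √10/9 ≈ -51.351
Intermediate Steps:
O(u, l) = √(l² + u²)
a = √10/9 (a = √(3² + (-3 - 1*(-2))²)/9 = √(9 + (-3 + 2)²)/9 = √(9 + (-1)²)/9 = √(9 + 1)/9 = √10/9 ≈ 0.35136)
n = -51 (n = -3*(-10 - 7)*(-1) = -(-51)*(-1) = -3*17 = -51)
n - W(a) = -51 - √10/9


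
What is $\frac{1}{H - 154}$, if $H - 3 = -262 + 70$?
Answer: $- \frac{1}{343} \approx -0.0029155$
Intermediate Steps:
$H = -189$ ($H = 3 + \left(-262 + 70\right) = 3 - 192 = -189$)
$\frac{1}{H - 154} = \frac{1}{-189 - 154} = \frac{1}{-343} = - \frac{1}{343}$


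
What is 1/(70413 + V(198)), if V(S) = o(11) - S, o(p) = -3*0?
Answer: 1/70215 ≈ 1.4242e-5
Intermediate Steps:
o(p) = 0
V(S) = -S (V(S) = 0 - S = -S)
1/(70413 + V(198)) = 1/(70413 - 1*198) = 1/(70413 - 198) = 1/70215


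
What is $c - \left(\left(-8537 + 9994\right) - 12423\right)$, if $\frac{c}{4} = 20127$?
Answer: $91474$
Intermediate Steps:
$c = 80508$ ($c = 4 \cdot 20127 = 80508$)
$c - \left(\left(-8537 + 9994\right) - 12423\right) = 80508 - \left(\left(-8537 + 9994\right) - 12423\right) = 80508 - \left(1457 - 12423\right) = 80508 - -10966 = 80508 + 10966 = 91474$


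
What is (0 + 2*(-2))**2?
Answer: 16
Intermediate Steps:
(0 + 2*(-2))**2 = (0 - 4)**2 = (-4)**2 = 16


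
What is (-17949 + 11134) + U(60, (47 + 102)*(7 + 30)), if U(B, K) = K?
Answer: -1302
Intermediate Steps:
(-17949 + 11134) + U(60, (47 + 102)*(7 + 30)) = (-17949 + 11134) + (47 + 102)*(7 + 30) = -6815 + 149*37 = -6815 + 5513 = -1302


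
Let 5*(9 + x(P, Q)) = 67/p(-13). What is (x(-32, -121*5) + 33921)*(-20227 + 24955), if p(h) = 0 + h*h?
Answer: 135484182696/845 ≈ 1.6034e+8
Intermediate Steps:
p(h) = h² (p(h) = 0 + h² = h²)
x(P, Q) = -7538/845 (x(P, Q) = -9 + (67/((-13)²))/5 = -9 + (67/169)/5 = -9 + (67*(1/169))/5 = -9 + (⅕)*(67/169) = -9 + 67/845 = -7538/845)
(x(-32, -121*5) + 33921)*(-20227 + 24955) = (-7538/845 + 33921)*(-20227 + 24955) = (28655707/845)*4728 = 135484182696/845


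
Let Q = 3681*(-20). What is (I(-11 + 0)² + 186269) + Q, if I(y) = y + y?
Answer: 113133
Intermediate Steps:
Q = -73620
I(y) = 2*y
(I(-11 + 0)² + 186269) + Q = ((2*(-11 + 0))² + 186269) - 73620 = ((2*(-11))² + 186269) - 73620 = ((-22)² + 186269) - 73620 = (484 + 186269) - 73620 = 186753 - 73620 = 113133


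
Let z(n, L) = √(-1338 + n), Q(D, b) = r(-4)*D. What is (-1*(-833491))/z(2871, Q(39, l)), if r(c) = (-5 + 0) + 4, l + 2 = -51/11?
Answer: 833491*√1533/1533 ≈ 21288.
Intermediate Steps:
l = -73/11 (l = -2 - 51/11 = -73/11 ≈ -6.6364)
r(c) = -1 (r(c) = -5 + 4 = -1)
Q(D, b) = -D
(-1*(-833491))/z(2871, Q(39, l)) = (-1*(-833491))/(√(-1338 + 2871)) = 833491/(√1533) = 833491*(√1533/1533) = 833491*√1533/1533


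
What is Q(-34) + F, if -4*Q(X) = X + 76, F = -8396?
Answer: -16813/2 ≈ -8406.5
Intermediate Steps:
Q(X) = -19 - X/4 (Q(X) = -(X + 76)/4 = -(76 + X)/4 = -19 - X/4)
Q(-34) + F = (-19 - ¼*(-34)) - 8396 = (-19 + 17/2) - 8396 = -21/2 - 8396 = -16813/2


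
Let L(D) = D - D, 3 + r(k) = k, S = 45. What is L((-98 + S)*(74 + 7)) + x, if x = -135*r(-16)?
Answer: 2565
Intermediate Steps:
r(k) = -3 + k
x = 2565 (x = -135*(-3 - 16) = -135*(-19) = 2565)
L(D) = 0
L((-98 + S)*(74 + 7)) + x = 0 + 2565 = 2565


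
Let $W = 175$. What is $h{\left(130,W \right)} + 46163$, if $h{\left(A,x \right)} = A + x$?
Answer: $46468$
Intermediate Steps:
$h{\left(130,W \right)} + 46163 = \left(130 + 175\right) + 46163 = 305 + 46163 = 46468$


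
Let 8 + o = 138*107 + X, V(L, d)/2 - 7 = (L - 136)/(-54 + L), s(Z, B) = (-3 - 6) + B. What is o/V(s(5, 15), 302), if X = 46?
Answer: 177648/233 ≈ 762.44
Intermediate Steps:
s(Z, B) = -9 + B
V(L, d) = 14 + 2*(-136 + L)/(-54 + L) (V(L, d) = 14 + 2*((L - 136)/(-54 + L)) = 14 + 2*((-136 + L)/(-54 + L)) = 14 + 2*(-136 + L)/(-54 + L))
o = 14804 (o = -8 + (138*107 + 46) = -8 + (14766 + 46) = -8 + 14812 = 14804)
o/V(s(5, 15), 302) = 14804/((4*(-257 + 4*(-9 + 15))/(-54 + (-9 + 15)))) = 14804/((4*(-257 + 4*6)/(-54 + 6))) = 14804/((4*(-257 + 24)/(-48))) = 14804/((4*(-1/48)*(-233))) = 14804/(233/12) = 14804*(12/233) = 177648/233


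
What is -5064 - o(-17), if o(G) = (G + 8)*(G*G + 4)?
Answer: -2427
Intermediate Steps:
o(G) = (4 + G**2)*(8 + G) (o(G) = (8 + G)*(G**2 + 4) = (8 + G)*(4 + G**2) = (4 + G**2)*(8 + G))
-5064 - o(-17) = -5064 - (32 + (-17)**3 + 4*(-17) + 8*(-17)**2) = -5064 - (32 - 4913 - 68 + 8*289) = -5064 - (32 - 4913 - 68 + 2312) = -5064 - 1*(-2637) = -5064 + 2637 = -2427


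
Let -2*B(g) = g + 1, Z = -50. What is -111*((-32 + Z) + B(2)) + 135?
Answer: 18807/2 ≈ 9403.5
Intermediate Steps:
B(g) = -1/2 - g/2 (B(g) = -(g + 1)/2 = -(1 + g)/2 = -1/2 - g/2)
-111*((-32 + Z) + B(2)) + 135 = -111*((-32 - 50) + (-1/2 - 1/2*2)) + 135 = -111*(-82 + (-1/2 - 1)) + 135 = -111*(-82 - 3/2) + 135 = -111*(-167/2) + 135 = 18537/2 + 135 = 18807/2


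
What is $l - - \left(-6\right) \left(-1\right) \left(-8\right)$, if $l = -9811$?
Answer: $-9859$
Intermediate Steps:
$l - - \left(-6\right) \left(-1\right) \left(-8\right) = -9811 - - \left(-6\right) \left(-1\right) \left(-8\right) = -9811 - - 6 \left(-8\right) = -9811 - \left(-1\right) \left(-48\right) = -9811 - 48 = -9859$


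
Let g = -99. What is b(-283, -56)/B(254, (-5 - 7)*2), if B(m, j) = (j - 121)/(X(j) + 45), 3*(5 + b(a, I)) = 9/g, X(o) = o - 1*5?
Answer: 2656/4785 ≈ 0.55507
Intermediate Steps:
X(o) = -5 + o (X(o) = o - 5 = -5 + o)
b(a, I) = -166/33 (b(a, I) = -5 + (9/(-99))/3 = -5 + (9*(-1/99))/3 = -5 + (1/3)*(-1/11) = -5 - 1/33 = -166/33)
B(m, j) = (-121 + j)/(40 + j) (B(m, j) = (j - 121)/((-5 + j) + 45) = (-121 + j)/(40 + j))
b(-283, -56)/B(254, (-5 - 7)*2) = -166*(40 + (-5 - 7)*2)/(-121 + (-5 - 7)*2)/33 = -166*(40 - 12*2)/(-121 - 12*2)/33 = -166*(40 - 24)/(-121 - 24)/33 = -166/(33*(-145/16)) = -166/33*(-16/145) = 2656/4785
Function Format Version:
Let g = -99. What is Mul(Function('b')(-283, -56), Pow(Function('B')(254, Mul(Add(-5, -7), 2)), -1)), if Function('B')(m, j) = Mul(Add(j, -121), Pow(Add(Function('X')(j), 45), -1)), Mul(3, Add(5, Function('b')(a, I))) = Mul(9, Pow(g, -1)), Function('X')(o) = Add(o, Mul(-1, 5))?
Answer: Rational(2656, 4785) ≈ 0.55507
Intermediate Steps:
Function('X')(o) = Add(-5, o) (Function('X')(o) = Add(o, -5) = Add(-5, o))
Function('b')(a, I) = Rational(-166, 33) (Function('b')(a, I) = Add(-5, Mul(Rational(1, 3), Mul(9, Pow(-99, -1)))) = Add(-5, Mul(Rational(1, 3), Mul(9, Rational(-1, 99)))) = Add(-5, Mul(Rational(1, 3), Rational(-1, 11))) = Add(-5, Rational(-1, 33)) = Rational(-166, 33))
Function('B')(m, j) = Mul(Pow(Add(40, j), -1), Add(-121, j)) (Function('B')(m, j) = Mul(Add(j, -121), Pow(Add(Add(-5, j), 45), -1)) = Mul(Add(-121, j), Pow(Add(40, j), -1)) = Mul(Pow(Add(40, j), -1), Add(-121, j)))
Mul(Function('b')(-283, -56), Pow(Function('B')(254, Mul(Add(-5, -7), 2)), -1)) = Mul(Rational(-166, 33), Pow(Mul(Pow(Add(40, Mul(Add(-5, -7), 2)), -1), Add(-121, Mul(Add(-5, -7), 2))), -1)) = Mul(Rational(-166, 33), Pow(Mul(Pow(Add(40, Mul(-12, 2)), -1), Add(-121, Mul(-12, 2))), -1)) = Mul(Rational(-166, 33), Pow(Mul(Pow(Add(40, -24), -1), Add(-121, -24)), -1)) = Mul(Rational(-166, 33), Pow(Mul(Pow(16, -1), -145), -1)) = Mul(Rational(-166, 33), Pow(Mul(Rational(1, 16), -145), -1)) = Mul(Rational(-166, 33), Pow(Rational(-145, 16), -1)) = Mul(Rational(-166, 33), Rational(-16, 145)) = Rational(2656, 4785)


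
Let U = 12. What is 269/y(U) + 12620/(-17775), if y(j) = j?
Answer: 308669/14220 ≈ 21.707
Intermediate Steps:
269/y(U) + 12620/(-17775) = 269/12 + 12620/(-17775) = 269*(1/12) + 12620*(-1/17775) = 269/12 - 2524/3555 = 308669/14220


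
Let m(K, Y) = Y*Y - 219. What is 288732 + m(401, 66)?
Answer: 292869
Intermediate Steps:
m(K, Y) = -219 + Y² (m(K, Y) = Y² - 219 = -219 + Y²)
288732 + m(401, 66) = 288732 + (-219 + 66²) = 288732 + (-219 + 4356) = 288732 + 4137 = 292869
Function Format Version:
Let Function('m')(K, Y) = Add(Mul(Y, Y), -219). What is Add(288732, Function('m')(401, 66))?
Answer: 292869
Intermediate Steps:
Function('m')(K, Y) = Add(-219, Pow(Y, 2)) (Function('m')(K, Y) = Add(Pow(Y, 2), -219) = Add(-219, Pow(Y, 2)))
Add(288732, Function('m')(401, 66)) = Add(288732, Add(-219, Pow(66, 2))) = Add(288732, Add(-219, 4356)) = Add(288732, 4137) = 292869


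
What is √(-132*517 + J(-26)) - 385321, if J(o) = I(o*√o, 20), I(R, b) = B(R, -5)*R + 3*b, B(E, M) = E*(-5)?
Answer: -385321 + 4*√1231 ≈ -3.8518e+5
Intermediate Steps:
B(E, M) = -5*E
I(R, b) = -5*R² + 3*b (I(R, b) = (-5*R)*R + 3*b = -5*R² + 3*b)
J(o) = 60 - 5*o³ (J(o) = -5*o³ + 3*20 = -5*o³ + 60 = 60 - 5*o³)
√(-132*517 + J(-26)) - 385321 = √(-132*517 + (60 - 5*(-26)³)) - 385321 = √(-68244 + (60 - 5*(-17576))) - 385321 = √(-68244 + (60 + 87880)) - 385321 = √(-68244 + 87940) - 385321 = √19696 - 385321 = 4*√1231 - 385321 = -385321 + 4*√1231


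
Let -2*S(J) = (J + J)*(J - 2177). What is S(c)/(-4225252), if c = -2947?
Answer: 3775107/1056313 ≈ 3.5739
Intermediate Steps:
S(J) = -J*(-2177 + J) (S(J) = -(J + J)*(J - 2177)/2 = -2*J*(-2177 + J)/2 = -J*(-2177 + J))
S(c)/(-4225252) = -2947*(2177 - 1*(-2947))/(-4225252) = -2947*(2177 + 2947)*(-1/4225252) = -2947*5124*(-1/4225252) = -15100428*(-1/4225252) = 3775107/1056313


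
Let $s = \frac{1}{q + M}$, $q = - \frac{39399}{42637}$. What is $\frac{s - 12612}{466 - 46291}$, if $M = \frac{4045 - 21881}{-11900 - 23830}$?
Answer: $\frac{1360779158611}{4943392786475} \approx 0.27527$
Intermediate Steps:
$q = - \frac{39399}{42637}$ ($q = \left(-39399\right) \frac{1}{42637} = - \frac{39399}{42637} \approx -0.92406$)
$M = \frac{8918}{17865}$ ($M = - \frac{17836}{-35730} = \left(-17836\right) \left(- \frac{1}{35730}\right) = \frac{8918}{17865} \approx 0.49919$)
$s = - \frac{761710005}{323626369}$ ($s = \frac{1}{- \frac{39399}{42637} + \frac{8918}{17865}} = \frac{1}{- \frac{323626369}{761710005}} = - \frac{761710005}{323626369} \approx -2.3537$)
$\frac{s - 12612}{466 - 46291} = \frac{- \frac{761710005}{323626369} - 12612}{466 - 46291} = - \frac{4082337475833}{323626369 \left(-45825\right)} = \left(- \frac{4082337475833}{323626369}\right) \left(- \frac{1}{45825}\right) = \frac{1360779158611}{4943392786475}$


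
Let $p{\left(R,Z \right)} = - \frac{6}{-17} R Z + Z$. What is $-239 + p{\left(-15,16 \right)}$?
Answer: $- \frac{5231}{17} \approx -307.71$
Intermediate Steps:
$p{\left(R,Z \right)} = Z + \frac{6 R Z}{17}$ ($p{\left(R,Z \right)} = \left(-6\right) \left(- \frac{1}{17}\right) R Z + Z = \frac{6 R}{17} Z + Z = \frac{6 R Z}{17} + Z = Z + \frac{6 R Z}{17}$)
$-239 + p{\left(-15,16 \right)} = -239 + \frac{1}{17} \cdot 16 \left(17 + 6 \left(-15\right)\right) = -239 + \frac{1}{17} \cdot 16 \left(17 - 90\right) = -239 + \frac{1}{17} \cdot 16 \left(-73\right) = -239 - \frac{1168}{17} = - \frac{5231}{17}$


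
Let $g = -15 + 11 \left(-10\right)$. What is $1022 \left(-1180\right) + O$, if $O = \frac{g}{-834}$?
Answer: $- \frac{1005770515}{834} \approx -1.206 \cdot 10^{6}$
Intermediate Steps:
$g = -125$ ($g = -15 - 110 = -125$)
$O = \frac{125}{834}$ ($O = - \frac{125}{-834} = \left(-125\right) \left(- \frac{1}{834}\right) = \frac{125}{834} \approx 0.14988$)
$1022 \left(-1180\right) + O = 1022 \left(-1180\right) + \frac{125}{834} = -1205960 + \frac{125}{834} = - \frac{1005770515}{834}$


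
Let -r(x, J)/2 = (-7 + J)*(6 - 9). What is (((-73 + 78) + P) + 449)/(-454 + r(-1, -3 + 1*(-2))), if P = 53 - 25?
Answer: -241/263 ≈ -0.91635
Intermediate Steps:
P = 28
r(x, J) = -42 + 6*J (r(x, J) = -2*(-7 + J)*(6 - 9) = -2*(-7 + J)*(-3) = -2*(21 - 3*J) = -42 + 6*J)
(((-73 + 78) + P) + 449)/(-454 + r(-1, -3 + 1*(-2))) = (((-73 + 78) + 28) + 449)/(-454 + (-42 + 6*(-3 + 1*(-2)))) = ((5 + 28) + 449)/(-454 + (-42 + 6*(-3 - 2))) = (33 + 449)/(-454 + (-42 + 6*(-5))) = 482/(-454 + (-42 - 30)) = 482/(-454 - 72) = 482/(-526) = 482*(-1/526) = -241/263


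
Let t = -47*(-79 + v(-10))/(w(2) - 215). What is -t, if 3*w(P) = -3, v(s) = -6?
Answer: 3995/216 ≈ 18.495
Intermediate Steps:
w(P) = -1 (w(P) = (⅓)*(-3) = -1)
t = -3995/216 (t = -47*(-79 - 6)/(-1 - 215) = -(-3995)/(-216) = -(-3995)*(-1)/216 = -47*85/216 = -3995/216 ≈ -18.495)
-t = -1*(-3995/216) = 3995/216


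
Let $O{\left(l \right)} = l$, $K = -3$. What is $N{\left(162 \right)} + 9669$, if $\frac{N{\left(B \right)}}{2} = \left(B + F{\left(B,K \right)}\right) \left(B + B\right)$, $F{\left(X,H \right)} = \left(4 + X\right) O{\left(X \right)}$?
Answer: $17540661$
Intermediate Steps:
$F{\left(X,H \right)} = X \left(4 + X\right)$ ($F{\left(X,H \right)} = \left(4 + X\right) X = X \left(4 + X\right)$)
$N{\left(B \right)} = 4 B \left(B + B \left(4 + B\right)\right)$ ($N{\left(B \right)} = 2 \left(B + B \left(4 + B\right)\right) \left(B + B\right) = 2 \left(B + B \left(4 + B\right)\right) 2 B = 2 \cdot 2 B \left(B + B \left(4 + B\right)\right) = 4 B \left(B + B \left(4 + B\right)\right)$)
$N{\left(162 \right)} + 9669 = 4 \cdot 162^{2} \left(5 + 162\right) + 9669 = 4 \cdot 26244 \cdot 167 + 9669 = 17530992 + 9669 = 17540661$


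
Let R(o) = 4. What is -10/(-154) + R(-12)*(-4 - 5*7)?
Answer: -12007/77 ≈ -155.94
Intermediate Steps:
-10/(-154) + R(-12)*(-4 - 5*7) = -10/(-154) + 4*(-4 - 5*7) = -10*(-1/154) + 4*(-4 - 35) = 5/77 + 4*(-39) = 5/77 - 156 = -12007/77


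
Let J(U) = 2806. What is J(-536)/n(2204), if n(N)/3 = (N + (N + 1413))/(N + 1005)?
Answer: 9004454/17463 ≈ 515.63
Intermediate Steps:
n(N) = 3*(1413 + 2*N)/(1005 + N) (n(N) = 3*((N + (N + 1413))/(N + 1005)) = 3*((N + (1413 + N))/(1005 + N)) = 3*((1413 + 2*N)/(1005 + N)) = 3*(1413 + 2*N)/(1005 + N))
J(-536)/n(2204) = 2806/((3*(1413 + 2*2204)/(1005 + 2204))) = 2806/((3*(1413 + 4408)/3209)) = 2806/((3*(1/3209)*5821)) = 2806/(17463/3209) = 2806*(3209/17463) = 9004454/17463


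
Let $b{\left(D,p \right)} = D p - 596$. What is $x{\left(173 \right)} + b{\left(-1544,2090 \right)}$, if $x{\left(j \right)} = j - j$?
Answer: $-3227556$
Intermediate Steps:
$x{\left(j \right)} = 0$
$b{\left(D,p \right)} = -596 + D p$
$x{\left(173 \right)} + b{\left(-1544,2090 \right)} = 0 - 3227556 = -3227556$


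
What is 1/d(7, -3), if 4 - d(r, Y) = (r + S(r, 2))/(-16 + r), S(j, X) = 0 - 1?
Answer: 3/14 ≈ 0.21429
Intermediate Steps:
S(j, X) = -1
d(r, Y) = 4 - (-1 + r)/(-16 + r) (d(r, Y) = 4 - (r - 1)/(-16 + r) = 4 - (-1 + r)/(-16 + r))
1/d(7, -3) = 1/(3*(-21 + 7)/(-16 + 7)) = 1/(3*(-14)/(-9)) = 1/(3*(-1/9)*(-14)) = 1/(14/3) = 3/14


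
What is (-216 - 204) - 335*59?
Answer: -20185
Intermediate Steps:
(-216 - 204) - 335*59 = -420 - 19765 = -20185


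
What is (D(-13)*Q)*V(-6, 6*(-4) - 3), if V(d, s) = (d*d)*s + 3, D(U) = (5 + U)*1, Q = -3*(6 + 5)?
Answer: -255816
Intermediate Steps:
Q = -33 (Q = -3*11 = -33)
D(U) = 5 + U
V(d, s) = 3 + s*d² (V(d, s) = d²*s + 3 = s*d² + 3 = 3 + s*d²)
(D(-13)*Q)*V(-6, 6*(-4) - 3) = ((5 - 13)*(-33))*(3 + (6*(-4) - 3)*(-6)²) = (-8*(-33))*(3 + (-24 - 3)*36) = 264*(3 - 27*36) = 264*(3 - 972) = 264*(-969) = -255816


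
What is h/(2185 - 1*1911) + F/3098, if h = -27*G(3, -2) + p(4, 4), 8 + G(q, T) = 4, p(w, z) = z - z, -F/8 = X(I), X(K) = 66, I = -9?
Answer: 47478/212213 ≈ 0.22373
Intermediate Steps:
F = -528 (F = -8*66 = -528)
p(w, z) = 0
G(q, T) = -4 (G(q, T) = -8 + 4 = -4)
h = 108 (h = -27*(-4) + 0 = 108 + 0 = 108)
h/(2185 - 1*1911) + F/3098 = 108/(2185 - 1*1911) - 528/3098 = 108/(2185 - 1911) - 528*1/3098 = 108/274 - 264/1549 = 108*(1/274) - 264/1549 = 54/137 - 264/1549 = 47478/212213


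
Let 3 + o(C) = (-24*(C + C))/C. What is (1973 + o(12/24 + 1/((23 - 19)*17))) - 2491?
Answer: -569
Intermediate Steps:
o(C) = -51 (o(C) = -3 + (-24*(C + C))/C = -3 + (-48*C)/C = -3 - 48 = -51)
(1973 + o(12/24 + 1/((23 - 19)*17))) - 2491 = (1973 - 51) - 2491 = 1922 - 2491 = -569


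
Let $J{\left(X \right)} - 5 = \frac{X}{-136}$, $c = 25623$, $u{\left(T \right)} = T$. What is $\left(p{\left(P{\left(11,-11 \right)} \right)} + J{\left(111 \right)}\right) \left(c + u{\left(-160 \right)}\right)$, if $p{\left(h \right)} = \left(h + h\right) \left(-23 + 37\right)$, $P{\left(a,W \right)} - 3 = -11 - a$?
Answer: $- \frac{1827810529}{136} \approx -1.344 \cdot 10^{7}$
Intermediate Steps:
$P{\left(a,W \right)} = -8 - a$ ($P{\left(a,W \right)} = 3 - \left(11 + a\right) = -8 - a$)
$p{\left(h \right)} = 28 h$ ($p{\left(h \right)} = 2 h 14 = 28 h$)
$J{\left(X \right)} = 5 - \frac{X}{136}$ ($J{\left(X \right)} = 5 + \frac{X}{-136} = 5 + X \left(- \frac{1}{136}\right) = 5 - \frac{X}{136}$)
$\left(p{\left(P{\left(11,-11 \right)} \right)} + J{\left(111 \right)}\right) \left(c + u{\left(-160 \right)}\right) = \left(28 \left(-8 - 11\right) + \left(5 - \frac{111}{136}\right)\right) \left(25623 - 160\right) = \left(28 \left(-8 - 11\right) + \left(5 - \frac{111}{136}\right)\right) 25463 = \left(28 \left(-19\right) + \frac{569}{136}\right) 25463 = \left(-532 + \frac{569}{136}\right) 25463 = \left(- \frac{71783}{136}\right) 25463 = - \frac{1827810529}{136}$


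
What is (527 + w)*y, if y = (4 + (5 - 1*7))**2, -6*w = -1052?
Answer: 8428/3 ≈ 2809.3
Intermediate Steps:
w = 526/3 (w = -1/6*(-1052) = 526/3 ≈ 175.33)
y = 4 (y = (4 + (5 - 7))**2 = (4 - 2)**2 = 2**2 = 4)
(527 + w)*y = (527 + 526/3)*4 = (2107/3)*4 = 8428/3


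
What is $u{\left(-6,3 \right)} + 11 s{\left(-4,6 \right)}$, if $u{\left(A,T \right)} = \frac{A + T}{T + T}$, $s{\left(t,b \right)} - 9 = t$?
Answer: $\frac{109}{2} \approx 54.5$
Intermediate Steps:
$s{\left(t,b \right)} = 9 + t$
$u{\left(A,T \right)} = \frac{A + T}{2 T}$
$u{\left(-6,3 \right)} + 11 s{\left(-4,6 \right)} = \frac{-6 + 3}{2 \cdot 3} + 11 \left(9 - 4\right) = \frac{1}{2} \cdot \frac{1}{3} \left(-3\right) + 11 \cdot 5 = - \frac{1}{2} + 55 = \frac{109}{2}$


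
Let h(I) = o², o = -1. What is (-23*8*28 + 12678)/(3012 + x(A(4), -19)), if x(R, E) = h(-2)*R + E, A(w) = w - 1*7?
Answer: 3763/1495 ≈ 2.5171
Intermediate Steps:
h(I) = 1 (h(I) = (-1)² = 1)
A(w) = -7 + w (A(w) = w - 7 = -7 + w)
x(R, E) = E + R (x(R, E) = 1*R + E = R + E = E + R)
(-23*8*28 + 12678)/(3012 + x(A(4), -19)) = (-23*8*28 + 12678)/(3012 + (-19 + (-7 + 4))) = (-184*28 + 12678)/(3012 + (-19 - 3)) = (-5152 + 12678)/(3012 - 22) = 7526/2990 = 7526*(1/2990) = 3763/1495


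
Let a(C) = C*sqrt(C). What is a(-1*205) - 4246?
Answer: -4246 - 205*I*sqrt(205) ≈ -4246.0 - 2935.2*I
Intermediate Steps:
a(C) = C**(3/2)
a(-1*205) - 4246 = (-1*205)**(3/2) - 4246 = (-205)**(3/2) - 4246 = -205*I*sqrt(205) - 4246 = -4246 - 205*I*sqrt(205)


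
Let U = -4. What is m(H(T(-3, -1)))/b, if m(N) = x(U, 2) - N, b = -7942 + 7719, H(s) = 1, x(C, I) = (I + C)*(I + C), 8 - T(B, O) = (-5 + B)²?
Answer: -3/223 ≈ -0.013453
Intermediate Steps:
T(B, O) = 8 - (-5 + B)²
x(C, I) = (C + I)² (x(C, I) = (C + I)*(C + I) = (C + I)²)
b = -223
m(N) = 4 - N (m(N) = (-4 + 2)² - N = (-2)² - N = 4 - N)
m(H(T(-3, -1)))/b = (4 - 1*1)/(-223) = (4 - 1)*(-1/223) = 3*(-1/223) = -3/223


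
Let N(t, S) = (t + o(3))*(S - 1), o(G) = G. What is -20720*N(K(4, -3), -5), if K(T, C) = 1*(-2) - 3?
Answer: -248640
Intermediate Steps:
K(T, C) = -5 (K(T, C) = -2 - 3 = -5)
N(t, S) = (-1 + S)*(3 + t) (N(t, S) = (t + 3)*(S - 1) = (3 + t)*(-1 + S) = (-1 + S)*(3 + t))
-20720*N(K(4, -3), -5) = -20720*(-3 - 1*(-5) + 3*(-5) - 5*(-5)) = -20720*(-3 + 5 - 15 + 25) = -20720*12 = -248640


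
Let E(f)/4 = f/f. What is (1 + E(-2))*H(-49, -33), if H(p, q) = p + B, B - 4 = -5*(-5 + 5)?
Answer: -225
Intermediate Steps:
E(f) = 4 (E(f) = 4*(f/f) = 4*1 = 4)
B = 4 (B = 4 - 5*(-5 + 5) = 4 - 5*0 = 4 + 0 = 4)
H(p, q) = 4 + p (H(p, q) = p + 4 = 4 + p)
(1 + E(-2))*H(-49, -33) = (1 + 4)*(4 - 49) = 5*(-45) = -225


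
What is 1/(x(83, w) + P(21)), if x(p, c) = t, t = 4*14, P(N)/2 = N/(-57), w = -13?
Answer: 19/1050 ≈ 0.018095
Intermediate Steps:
P(N) = -2*N/57 (P(N) = 2*(N/(-57)) = 2*(N*(-1/57)) = 2*(-N/57) = -2*N/57)
t = 56
x(p, c) = 56
1/(x(83, w) + P(21)) = 1/(56 - 2/57*21) = 1/(56 - 14/19) = 1/(1050/19) = 19/1050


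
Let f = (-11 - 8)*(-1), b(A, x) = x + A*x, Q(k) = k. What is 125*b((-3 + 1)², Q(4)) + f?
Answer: 2519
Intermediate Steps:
f = 19 (f = -19*(-1) = 19)
125*b((-3 + 1)², Q(4)) + f = 125*(4*(1 + (-3 + 1)²)) + 19 = 125*(4*(1 + (-2)²)) + 19 = 125*(4*(1 + 4)) + 19 = 125*(4*5) + 19 = 125*20 + 19 = 2500 + 19 = 2519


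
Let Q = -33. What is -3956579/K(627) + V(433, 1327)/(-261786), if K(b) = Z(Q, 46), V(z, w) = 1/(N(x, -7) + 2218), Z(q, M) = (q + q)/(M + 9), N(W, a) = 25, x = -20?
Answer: 322673303997339/97864333 ≈ 3.2971e+6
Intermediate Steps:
Z(q, M) = 2*q/(9 + M) (Z(q, M) = (2*q)/(9 + M) = 2*q/(9 + M))
V(z, w) = 1/2243 (V(z, w) = 1/(25 + 2218) = 1/2243)
K(b) = -6/5 (K(b) = 2*(-33)/(9 + 46) = 2*(-33)/55 = 2*(-33)*(1/55) = -6/5)
-3956579/K(627) + V(433, 1327)/(-261786) = -3956579/(-6/5) + (1/2243)/(-261786) = -3956579*(-5/6) + (1/2243)*(-1/261786) = 19782895/6 - 1/587185998 = 322673303997339/97864333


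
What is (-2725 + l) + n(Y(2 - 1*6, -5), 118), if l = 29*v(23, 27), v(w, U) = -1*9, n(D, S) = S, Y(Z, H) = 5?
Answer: -2868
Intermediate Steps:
v(w, U) = -9
l = -261 (l = 29*(-9) = -261)
(-2725 + l) + n(Y(2 - 1*6, -5), 118) = (-2725 - 261) + 118 = -2986 + 118 = -2868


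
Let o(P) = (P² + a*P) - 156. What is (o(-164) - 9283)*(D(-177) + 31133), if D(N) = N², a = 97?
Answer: 96753638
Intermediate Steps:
o(P) = -156 + P² + 97*P (o(P) = (P² + 97*P) - 156 = -156 + P² + 97*P)
(o(-164) - 9283)*(D(-177) + 31133) = ((-156 + (-164)² + 97*(-164)) - 9283)*((-177)² + 31133) = ((-156 + 26896 - 15908) - 9283)*(31329 + 31133) = (10832 - 9283)*62462 = 1549*62462 = 96753638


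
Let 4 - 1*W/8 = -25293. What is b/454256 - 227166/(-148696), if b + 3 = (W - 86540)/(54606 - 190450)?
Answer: 219029231497539/143370713126696 ≈ 1.5277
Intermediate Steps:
W = 202376 (W = 32 - 8*(-25293) = 32 + 202344 = 202376)
b = -130842/33961 (b = -3 + (202376 - 86540)/(54606 - 190450) = -3 + 115836/(-135844) = -3 + 115836*(-1/135844) = -3 - 28959/33961 = -130842/33961 ≈ -3.8527)
b/454256 - 227166/(-148696) = -130842/33961/454256 - 227166/(-148696) = -130842/33961*1/454256 - 227166*(-1/148696) = -65421/7713494008 + 113583/74348 = 219029231497539/143370713126696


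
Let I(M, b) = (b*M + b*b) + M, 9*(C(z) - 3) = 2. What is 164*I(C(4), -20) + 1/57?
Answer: 9500687/171 ≈ 55560.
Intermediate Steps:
C(z) = 29/9 (C(z) = 3 + (⅑)*2 = 3 + 2/9 = 29/9)
I(M, b) = M + b² + M*b (I(M, b) = (M*b + b²) + M = (b² + M*b) + M = M + b² + M*b)
164*I(C(4), -20) + 1/57 = 164*(29/9 + (-20)² + (29/9)*(-20)) + 1/57 = 164*(29/9 + 400 - 580/9) + 1/57 = 164*(3049/9) + 1/57 = 500036/9 + 1/57 = 9500687/171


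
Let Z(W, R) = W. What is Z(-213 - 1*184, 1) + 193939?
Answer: 193542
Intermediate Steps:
Z(-213 - 1*184, 1) + 193939 = (-213 - 1*184) + 193939 = (-213 - 184) + 193939 = -397 + 193939 = 193542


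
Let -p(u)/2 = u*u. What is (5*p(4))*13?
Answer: -2080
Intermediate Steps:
p(u) = -2*u**2 (p(u) = -2*u*u = -2*u**2)
(5*p(4))*13 = (5*(-2*4**2))*13 = (5*(-2*16))*13 = (5*(-32))*13 = -160*13 = -2080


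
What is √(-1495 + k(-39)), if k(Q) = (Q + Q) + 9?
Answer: 2*I*√391 ≈ 39.547*I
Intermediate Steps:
k(Q) = 9 + 2*Q (k(Q) = 2*Q + 9 = 9 + 2*Q)
√(-1495 + k(-39)) = √(-1495 + (9 + 2*(-39))) = √(-1495 + (9 - 78)) = √(-1495 - 69) = √(-1564) = 2*I*√391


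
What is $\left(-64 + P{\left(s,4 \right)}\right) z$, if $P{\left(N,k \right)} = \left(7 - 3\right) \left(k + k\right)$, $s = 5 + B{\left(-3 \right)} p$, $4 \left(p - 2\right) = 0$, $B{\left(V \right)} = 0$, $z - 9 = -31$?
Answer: $704$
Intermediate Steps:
$z = -22$ ($z = 9 - 31 = -22$)
$p = 2$ ($p = 2 + \frac{1}{4} \cdot 0 = 2 + 0 = 2$)
$s = 5$ ($s = 5 + 0 \cdot 2 = 5 + 0 = 5$)
$P{\left(N,k \right)} = 8 k$ ($P{\left(N,k \right)} = 4 \cdot 2 k = 8 k$)
$\left(-64 + P{\left(s,4 \right)}\right) z = \left(-64 + 8 \cdot 4\right) \left(-22\right) = \left(-64 + 32\right) \left(-22\right) = \left(-32\right) \left(-22\right) = 704$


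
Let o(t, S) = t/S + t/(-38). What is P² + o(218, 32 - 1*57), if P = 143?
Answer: 9706408/475 ≈ 20435.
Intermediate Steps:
o(t, S) = -t/38 + t/S (o(t, S) = t/S + t*(-1/38) = t/S - t/38 = -t/38 + t/S)
P² + o(218, 32 - 1*57) = 143² + (-1/38*218 + 218/(32 - 1*57)) = 20449 + (-109/19 + 218/(32 - 57)) = 20449 + (-109/19 + 218/(-25)) = 20449 + (-109/19 + 218*(-1/25)) = 20449 + (-109/19 - 218/25) = 20449 - 6867/475 = 9706408/475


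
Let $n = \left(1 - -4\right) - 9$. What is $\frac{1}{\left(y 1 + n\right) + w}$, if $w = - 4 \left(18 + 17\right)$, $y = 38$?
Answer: $- \frac{1}{106} \approx -0.009434$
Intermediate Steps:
$n = -4$ ($n = \left(1 + 4\right) - 9 = 5 - 9 = -4$)
$w = -140$ ($w = \left(-4\right) 35 = -140$)
$\frac{1}{\left(y 1 + n\right) + w} = \frac{1}{\left(38 \cdot 1 - 4\right) - 140} = \frac{1}{\left(38 - 4\right) - 140} = \frac{1}{34 - 140} = \frac{1}{-106} = - \frac{1}{106}$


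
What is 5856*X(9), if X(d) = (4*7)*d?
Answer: 1475712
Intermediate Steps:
X(d) = 28*d
5856*X(9) = 5856*(28*9) = 5856*252 = 1475712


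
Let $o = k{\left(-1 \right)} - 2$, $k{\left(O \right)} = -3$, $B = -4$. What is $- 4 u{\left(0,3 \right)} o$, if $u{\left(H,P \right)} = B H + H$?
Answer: $0$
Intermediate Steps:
$u{\left(H,P \right)} = - 3 H$ ($u{\left(H,P \right)} = - 4 H + H = - 3 H$)
$o = -5$ ($o = -3 - 2 = -5$)
$- 4 u{\left(0,3 \right)} o = - 4 \left(\left(-3\right) 0\right) \left(-5\right) = \left(-4\right) 0 \left(-5\right) = 0 \left(-5\right) = 0$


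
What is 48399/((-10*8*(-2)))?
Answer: 48399/160 ≈ 302.49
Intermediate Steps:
48399/((-10*8*(-2))) = 48399/((-80*(-2))) = 48399/160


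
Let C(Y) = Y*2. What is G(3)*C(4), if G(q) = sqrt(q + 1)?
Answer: 16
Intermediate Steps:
G(q) = sqrt(1 + q)
C(Y) = 2*Y
G(3)*C(4) = sqrt(1 + 3)*(2*4) = sqrt(4)*8 = 2*8 = 16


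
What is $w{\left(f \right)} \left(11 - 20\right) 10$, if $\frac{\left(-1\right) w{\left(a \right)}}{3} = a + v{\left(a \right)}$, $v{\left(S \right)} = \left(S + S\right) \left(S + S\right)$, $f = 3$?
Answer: $10530$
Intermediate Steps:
$v{\left(S \right)} = 4 S^{2}$ ($v{\left(S \right)} = 2 S 2 S = 4 S^{2}$)
$w{\left(a \right)} = - 12 a^{2} - 3 a$ ($w{\left(a \right)} = - 3 \left(a + 4 a^{2}\right) = - 12 a^{2} - 3 a$)
$w{\left(f \right)} \left(11 - 20\right) 10 = 3 \cdot 3 \left(-1 - 12\right) \left(11 - 20\right) 10 = 3 \cdot 3 \left(-13\right) \left(-9\right) 10 = \left(-117\right) \left(-9\right) 10 = 1053 \cdot 10 = 10530$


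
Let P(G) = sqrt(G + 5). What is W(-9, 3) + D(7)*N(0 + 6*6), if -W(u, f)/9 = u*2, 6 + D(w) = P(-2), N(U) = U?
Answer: -54 + 36*sqrt(3) ≈ 8.3538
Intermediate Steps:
P(G) = sqrt(5 + G)
D(w) = -6 + sqrt(3) (D(w) = -6 + sqrt(5 - 2) = -6 + sqrt(3))
W(u, f) = -18*u (W(u, f) = -9*u*2 = -18*u)
W(-9, 3) + D(7)*N(0 + 6*6) = -18*(-9) + (-6 + sqrt(3))*(0 + 6*6) = 162 + (-6 + sqrt(3))*(0 + 36) = 162 + (-6 + sqrt(3))*36 = 162 + (-216 + 36*sqrt(3)) = -54 + 36*sqrt(3)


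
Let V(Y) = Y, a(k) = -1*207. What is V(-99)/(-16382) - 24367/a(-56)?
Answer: 399200687/3391074 ≈ 117.72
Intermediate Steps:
a(k) = -207
V(-99)/(-16382) - 24367/a(-56) = -99/(-16382) - 24367/(-207) = -99*(-1/16382) - 24367*(-1/207) = 99/16382 + 24367/207 = 399200687/3391074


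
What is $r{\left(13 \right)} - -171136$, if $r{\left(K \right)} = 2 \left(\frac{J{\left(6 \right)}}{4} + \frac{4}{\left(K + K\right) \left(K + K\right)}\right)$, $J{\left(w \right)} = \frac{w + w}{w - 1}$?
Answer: $\frac{144610944}{845} \approx 1.7114 \cdot 10^{5}$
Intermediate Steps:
$J{\left(w \right)} = \frac{2 w}{-1 + w}$
$r{\left(K \right)} = \frac{6}{5} + \frac{2}{K^{2}}$ ($r{\left(K \right)} = 2 \left(\frac{2 \cdot 6 \frac{1}{-1 + 6}}{4} + \frac{4}{\left(K + K\right) \left(K + K\right)}\right) = 2 \left(2 \cdot 6 \cdot \frac{1}{5} \cdot \frac{1}{4} + \frac{4}{2 K 2 K}\right) = 2 \left(2 \cdot 6 \cdot \frac{1}{5} \cdot \frac{1}{4} + \frac{4}{4 K^{2}}\right) = 2 \left(\frac{12}{5} \cdot \frac{1}{4} + 4 \frac{1}{4 K^{2}}\right) = 2 \left(\frac{3}{5} + \frac{1}{K^{2}}\right) = \frac{6}{5} + \frac{2}{K^{2}}$)
$r{\left(13 \right)} - -171136 = \left(\frac{6}{5} + \frac{2}{169}\right) - -171136 = \left(\frac{6}{5} + 2 \cdot \frac{1}{169}\right) + 171136 = \left(\frac{6}{5} + \frac{2}{169}\right) + 171136 = \frac{1024}{845} + 171136 = \frac{144610944}{845}$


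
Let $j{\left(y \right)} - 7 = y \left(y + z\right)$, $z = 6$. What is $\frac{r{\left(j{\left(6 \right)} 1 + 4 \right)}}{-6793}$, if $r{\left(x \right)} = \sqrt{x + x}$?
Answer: $- \frac{\sqrt{166}}{6793} \approx -0.0018967$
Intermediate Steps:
$j{\left(y \right)} = 7 + y \left(6 + y\right)$ ($j{\left(y \right)} = 7 + y \left(y + 6\right) = 7 + y \left(6 + y\right)$)
$r{\left(x \right)} = \sqrt{2} \sqrt{x}$ ($r{\left(x \right)} = \sqrt{2 x} = \sqrt{2} \sqrt{x}$)
$\frac{r{\left(j{\left(6 \right)} 1 + 4 \right)}}{-6793} = \frac{\sqrt{2} \sqrt{\left(7 + 6^{2} + 6 \cdot 6\right) 1 + 4}}{-6793} = \sqrt{2} \sqrt{\left(7 + 36 + 36\right) 1 + 4} \left(- \frac{1}{6793}\right) = \sqrt{2} \sqrt{79 \cdot 1 + 4} \left(- \frac{1}{6793}\right) = \sqrt{2} \sqrt{79 + 4} \left(- \frac{1}{6793}\right) = \sqrt{2} \sqrt{83} \left(- \frac{1}{6793}\right) = \sqrt{166} \left(- \frac{1}{6793}\right) = - \frac{\sqrt{166}}{6793}$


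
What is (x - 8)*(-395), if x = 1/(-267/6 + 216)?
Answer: 1083090/343 ≈ 3157.7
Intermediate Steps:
x = 2/343 (x = 1/(-267*⅙ + 216) = 1/(-89/2 + 216) = 1/(343/2) = 2/343 ≈ 0.0058309)
(x - 8)*(-395) = (2/343 - 8)*(-395) = -2742/343*(-395) = 1083090/343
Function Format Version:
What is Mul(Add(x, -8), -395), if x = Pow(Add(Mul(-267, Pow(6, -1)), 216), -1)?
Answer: Rational(1083090, 343) ≈ 3157.7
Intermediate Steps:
x = Rational(2, 343) (x = Pow(Add(Mul(-267, Rational(1, 6)), 216), -1) = Pow(Add(Rational(-89, 2), 216), -1) = Pow(Rational(343, 2), -1) = Rational(2, 343) ≈ 0.0058309)
Mul(Add(x, -8), -395) = Mul(Add(Rational(2, 343), -8), -395) = Mul(Rational(-2742, 343), -395) = Rational(1083090, 343)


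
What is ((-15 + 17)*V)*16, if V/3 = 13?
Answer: 1248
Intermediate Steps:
V = 39 (V = 3*13 = 39)
((-15 + 17)*V)*16 = ((-15 + 17)*39)*16 = (2*39)*16 = 78*16 = 1248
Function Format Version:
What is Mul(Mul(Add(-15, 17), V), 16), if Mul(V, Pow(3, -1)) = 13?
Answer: 1248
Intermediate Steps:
V = 39 (V = Mul(3, 13) = 39)
Mul(Mul(Add(-15, 17), V), 16) = Mul(Mul(Add(-15, 17), 39), 16) = Mul(Mul(2, 39), 16) = Mul(78, 16) = 1248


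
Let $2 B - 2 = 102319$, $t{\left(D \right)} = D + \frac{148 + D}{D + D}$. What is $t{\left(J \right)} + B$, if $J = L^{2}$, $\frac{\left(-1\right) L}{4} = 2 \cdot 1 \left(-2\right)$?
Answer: $\frac{6581413}{128} \approx 51417.0$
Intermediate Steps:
$L = 16$ ($L = - 4 \cdot 2 \cdot 1 \left(-2\right) = - 4 \cdot 2 \left(-2\right) = \left(-4\right) \left(-4\right) = 16$)
$J = 256$ ($J = 16^{2} = 256$)
$t{\left(D \right)} = D + \frac{148 + D}{2 D}$
$B = \frac{102321}{2}$ ($B = 1 + \frac{1}{2} \cdot 102319 = 1 + \frac{102319}{2} = \frac{102321}{2} \approx 51161.0$)
$t{\left(J \right)} + B = \left(\frac{1}{2} + 256 + \frac{74}{256}\right) + \frac{102321}{2} = \left(\frac{1}{2} + 256 + 74 \cdot \frac{1}{256}\right) + \frac{102321}{2} = \left(\frac{1}{2} + 256 + \frac{37}{128}\right) + \frac{102321}{2} = \frac{32869}{128} + \frac{102321}{2} = \frac{6581413}{128}$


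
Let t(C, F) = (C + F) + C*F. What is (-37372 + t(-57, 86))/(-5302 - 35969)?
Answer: 42245/41271 ≈ 1.0236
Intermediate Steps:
t(C, F) = C + F + C*F
(-37372 + t(-57, 86))/(-5302 - 35969) = (-37372 + (-57 + 86 - 57*86))/(-5302 - 35969) = (-37372 + (-57 + 86 - 4902))/(-41271) = (-37372 - 4873)*(-1/41271) = -42245*(-1/41271) = 42245/41271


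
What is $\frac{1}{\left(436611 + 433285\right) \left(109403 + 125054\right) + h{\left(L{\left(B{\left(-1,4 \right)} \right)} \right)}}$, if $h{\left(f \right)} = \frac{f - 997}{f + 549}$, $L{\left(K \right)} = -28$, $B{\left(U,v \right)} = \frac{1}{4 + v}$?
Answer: $\frac{521}{106259620570887} \approx 4.9031 \cdot 10^{-12}$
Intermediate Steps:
$h{\left(f \right)} = \frac{-997 + f}{549 + f}$
$\frac{1}{\left(436611 + 433285\right) \left(109403 + 125054\right) + h{\left(L{\left(B{\left(-1,4 \right)} \right)} \right)}} = \frac{1}{\left(436611 + 433285\right) \left(109403 + 125054\right) + \frac{-997 - 28}{549 - 28}} = \frac{1}{869896 \cdot 234457 + \frac{1}{521} \left(-1025\right)} = \frac{1}{203953206472 + \frac{1}{521} \left(-1025\right)} = \frac{1}{203953206472 - \frac{1025}{521}} = \frac{1}{\frac{106259620570887}{521}} = \frac{521}{106259620570887}$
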